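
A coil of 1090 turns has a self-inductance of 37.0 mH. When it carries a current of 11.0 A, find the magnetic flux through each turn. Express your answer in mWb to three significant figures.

From L = NΦ_B/I, the flux per turn is Φ_B = LI/N.
Φ_B = (3.700×10^-2 H)(11.0 A)/1090 = 3.734×10^-4 Wb.

Φ_B ≈ 0.373 mWb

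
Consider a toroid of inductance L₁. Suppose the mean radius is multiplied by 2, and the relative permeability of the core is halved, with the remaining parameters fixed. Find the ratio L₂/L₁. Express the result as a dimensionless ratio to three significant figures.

L₂/L₁ = 0.250

For a toroid, L ∝ μᵣN²A/R.
L₂/L₁ = (2)^-1 × (0.5) = 0.250.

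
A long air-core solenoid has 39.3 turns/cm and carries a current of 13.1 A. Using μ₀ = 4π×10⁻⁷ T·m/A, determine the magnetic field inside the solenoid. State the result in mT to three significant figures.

Inside a long solenoid, B = μ₀nI.
B = (4π×10⁻⁷)(3.930×10^3 m⁻¹)(13.1 A) = 6.470×10^-2 T.

B ≈ 64.7 mT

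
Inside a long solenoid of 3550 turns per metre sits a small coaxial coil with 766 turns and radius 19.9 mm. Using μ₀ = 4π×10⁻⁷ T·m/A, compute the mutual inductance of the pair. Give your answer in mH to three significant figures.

The outer solenoid produces a uniform field B₁ = μ₀n₁I₁ across the inner coil,
so the flux linkage is N₂Φ = N₂B₁A₂ = μ₀n₁N₂A₂·I₁, giving M = μ₀n₁N₂A₂.
A₂ = πr² = π(1.990×10^-2 m)² = 1.244×10^-3 m².
M = (4π×10⁻⁷)(3550)(766)(1.244×10^-3) = 4.251×10^-3 H.

M ≈ 4.25 mH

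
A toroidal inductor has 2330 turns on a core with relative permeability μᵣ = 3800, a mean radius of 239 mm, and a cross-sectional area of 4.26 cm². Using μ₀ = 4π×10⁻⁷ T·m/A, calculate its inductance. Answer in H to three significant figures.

For a thin toroid, L = μ₀μᵣN²A/(2πR).
L = (4π×10⁻⁷)(3800)(2330)²(4.260×10^-4) / (2π×0.239 m) = 7.354 H.

L ≈ 7.35 H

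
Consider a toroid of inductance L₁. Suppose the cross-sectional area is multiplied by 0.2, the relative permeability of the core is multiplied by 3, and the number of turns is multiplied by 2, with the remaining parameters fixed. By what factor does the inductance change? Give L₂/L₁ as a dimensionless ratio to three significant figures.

For a toroid, L ∝ μᵣN²A/R.
L₂/L₁ = (0.2) × (3) × (2)^2 = 2.40.

L₂/L₁ = 2.40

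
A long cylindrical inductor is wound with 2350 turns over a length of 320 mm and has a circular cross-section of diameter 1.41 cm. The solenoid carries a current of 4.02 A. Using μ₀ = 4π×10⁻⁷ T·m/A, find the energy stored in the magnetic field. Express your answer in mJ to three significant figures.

U ≈ 27.4 mJ

A = π(d/2)² = π(7.050×10^-3 m)² = 1.561×10^-4 m².
L = μ₀N²A/ℓ = (4π×10⁻⁷)(2350)²(1.561×10^-4)/(0.32) = 3.386×10^-3 H.
U = ½LI² = ½(3.386×10^-3)(4.02)² = 2.736×10^-2 J.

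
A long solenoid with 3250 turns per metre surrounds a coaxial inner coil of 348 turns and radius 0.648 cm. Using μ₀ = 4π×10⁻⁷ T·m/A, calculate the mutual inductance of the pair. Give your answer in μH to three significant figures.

The outer solenoid produces a uniform field B₁ = μ₀n₁I₁ across the inner coil,
so the flux linkage is N₂Φ = N₂B₁A₂ = μ₀n₁N₂A₂·I₁, giving M = μ₀n₁N₂A₂.
A₂ = πr² = π(6.480×10^-3 m)² = 1.319×10^-4 m².
M = (4π×10⁻⁷)(3250)(348)(1.319×10^-4) = 1.8749×10^-4 H.

M ≈ 187 μH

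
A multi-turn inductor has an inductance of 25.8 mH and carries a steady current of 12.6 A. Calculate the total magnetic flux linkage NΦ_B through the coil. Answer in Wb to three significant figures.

NΦ_B ≈ 0.325 Wb

From L = NΦ_B/I, the flux linkage is NΦ_B = LI.
NΦ_B = (2.580×10^-2 H)(12.6 A) = 0.3251 Wb.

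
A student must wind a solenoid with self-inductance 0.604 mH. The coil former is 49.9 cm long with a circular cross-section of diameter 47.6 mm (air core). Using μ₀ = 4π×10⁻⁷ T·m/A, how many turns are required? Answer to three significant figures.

N ≈ 367 turns

A = π(d/2)² = π(2.380×10^-2 m)² = 1.780×10^-3 m².
From L = μ₀N²A/ℓ, N = √(Lℓ / (μ₀A)).
N = √[(6.040×10^-4)(0.499) / ((4π×10⁻⁷)×1.780×10^-3)] = √(1.348×10^5) ≈ 367.1.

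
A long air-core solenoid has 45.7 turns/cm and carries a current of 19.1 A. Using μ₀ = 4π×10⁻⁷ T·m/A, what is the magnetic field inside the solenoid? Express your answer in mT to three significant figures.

B ≈ 110 mT

Inside a long solenoid, B = μ₀nI.
B = (4π×10⁻⁷)(4.570×10^3 m⁻¹)(19.1 A) = 0.1097 T.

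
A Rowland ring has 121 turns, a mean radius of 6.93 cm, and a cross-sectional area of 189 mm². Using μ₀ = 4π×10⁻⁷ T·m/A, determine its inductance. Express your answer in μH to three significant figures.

For a thin toroid, L = μ₀N²A/(2πR).
L = (4π×10⁻⁷)(121)²(1.890×10^-4) / (2π×6.930×10^-2 m) = 7.986×10^-6 H.

L ≈ 7.99 μH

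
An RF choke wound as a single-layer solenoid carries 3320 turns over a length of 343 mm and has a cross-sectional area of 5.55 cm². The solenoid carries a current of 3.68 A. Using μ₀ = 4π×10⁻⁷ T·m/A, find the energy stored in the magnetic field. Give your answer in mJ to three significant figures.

U ≈ 152 mJ

A = 5.55 cm² = 5.550×10^-4 m².
L = μ₀N²A/ℓ = (4π×10⁻⁷)(3320)²(5.550×10^-4)/(0.343) = 2.241×10^-2 H.
U = ½LI² = ½(2.241×10^-2)(3.68)² = 0.1518 J.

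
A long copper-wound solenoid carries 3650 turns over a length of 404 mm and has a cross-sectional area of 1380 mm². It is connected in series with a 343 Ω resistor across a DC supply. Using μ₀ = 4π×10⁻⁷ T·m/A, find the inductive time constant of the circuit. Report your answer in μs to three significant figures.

τ ≈ 167 μs

A = 1380 mm² = 1.380×10^-3 m².
L = μ₀N²A/ℓ = (4π×10⁻⁷)(3650)²(1.380×10^-3)/(0.404) = 5.719×10^-2 H.
τ = L/R = (5.719×10^-2)/(343) = 1.667×10^-4 s.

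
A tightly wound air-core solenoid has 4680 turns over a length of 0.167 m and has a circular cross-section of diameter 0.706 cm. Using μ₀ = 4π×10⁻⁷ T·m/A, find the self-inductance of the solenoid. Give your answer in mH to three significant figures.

L ≈ 6.45 mH

A = π(d/2)² = π(3.530×10^-3 m)² = 3.9147×10^-5 m².
For a long solenoid, L = μ₀N²A/ℓ.
L = (4π×10⁻⁷)(4680)²(3.9147×10^-5)/(0.167 m) = 6.452×10^-3 H.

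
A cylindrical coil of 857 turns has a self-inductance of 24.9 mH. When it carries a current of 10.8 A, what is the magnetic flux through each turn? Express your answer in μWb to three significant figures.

Φ_B ≈ 314 μWb

From L = NΦ_B/I, the flux per turn is Φ_B = LI/N.
Φ_B = (2.490×10^-2 H)(10.8 A)/857 = 3.138×10^-4 Wb.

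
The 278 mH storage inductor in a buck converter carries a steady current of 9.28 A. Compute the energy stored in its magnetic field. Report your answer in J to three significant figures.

U ≈ 12.0 J

Stored magnetic energy: U = ½LI².
U = ½(0.278 H)(9.28 A)² = 11.97 J.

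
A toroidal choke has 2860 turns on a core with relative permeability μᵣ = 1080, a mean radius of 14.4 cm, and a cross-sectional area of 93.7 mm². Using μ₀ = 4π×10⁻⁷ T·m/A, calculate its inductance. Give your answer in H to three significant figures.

For a thin toroid, L = μ₀μᵣN²A/(2πR).
L = (4π×10⁻⁷)(1080)(2860)²(9.370×10^-5) / (2π×0.144 m) = 1.15 H.

L ≈ 1.15 H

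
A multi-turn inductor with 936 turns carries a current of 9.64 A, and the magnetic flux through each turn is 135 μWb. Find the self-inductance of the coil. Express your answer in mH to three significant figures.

L ≈ 13.1 mH

Self-inductance is defined by L = NΦ_B/I (flux linkage over current).
L = (936)(1.350×10^-4 Wb)/(9.64 A) = 1.311×10^-2 H.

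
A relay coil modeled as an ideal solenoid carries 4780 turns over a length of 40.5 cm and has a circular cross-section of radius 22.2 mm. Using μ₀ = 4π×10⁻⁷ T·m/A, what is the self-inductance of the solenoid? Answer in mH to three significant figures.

L ≈ 110 mH

A = πr² = π(2.220×10^-2 m)² = 1.548×10^-3 m².
For a long solenoid, L = μ₀N²A/ℓ.
L = (4π×10⁻⁷)(4780)²(1.548×10^-3)/(0.405 m) = 0.1098 H.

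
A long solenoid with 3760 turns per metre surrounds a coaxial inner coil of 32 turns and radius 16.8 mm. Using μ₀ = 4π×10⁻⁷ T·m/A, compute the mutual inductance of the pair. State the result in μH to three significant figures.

The outer solenoid produces a uniform field B₁ = μ₀n₁I₁ across the inner coil,
so the flux linkage is N₂Φ = N₂B₁A₂ = μ₀n₁N₂A₂·I₁, giving M = μ₀n₁N₂A₂.
A₂ = πr² = π(1.680×10^-2 m)² = 8.867×10^-4 m².
M = (4π×10⁻⁷)(3760)(32)(8.867×10^-4) = 1.341×10^-4 H.

M ≈ 134 μH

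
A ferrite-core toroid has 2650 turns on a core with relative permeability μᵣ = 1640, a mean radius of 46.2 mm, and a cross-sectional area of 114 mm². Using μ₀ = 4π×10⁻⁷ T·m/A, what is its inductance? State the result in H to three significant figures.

L ≈ 5.68 H

For a thin toroid, L = μ₀μᵣN²A/(2πR).
L = (4π×10⁻⁷)(1640)(2650)²(1.140×10^-4) / (2π×4.620×10^-2 m) = 5.684 H.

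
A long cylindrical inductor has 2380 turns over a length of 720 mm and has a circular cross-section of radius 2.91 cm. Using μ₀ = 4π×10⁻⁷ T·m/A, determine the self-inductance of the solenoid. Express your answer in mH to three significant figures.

L ≈ 26.3 mH

A = πr² = π(2.910×10^-2 m)² = 2.660×10^-3 m².
For a long solenoid, L = μ₀N²A/ℓ.
L = (4π×10⁻⁷)(2380)²(2.660×10^-3)/(0.72 m) = 2.630×10^-2 H.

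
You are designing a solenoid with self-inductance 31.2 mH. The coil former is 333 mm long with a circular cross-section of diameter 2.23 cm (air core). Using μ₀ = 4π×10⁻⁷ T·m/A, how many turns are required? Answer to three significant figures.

N ≈ 4600 turns

A = π(d/2)² = π(1.115×10^-2 m)² = 3.906×10^-4 m².
From L = μ₀N²A/ℓ, N = √(Lℓ / (μ₀A)).
N = √[(3.120×10^-2)(0.333) / ((4π×10⁻⁷)×3.906×10^-4)] = √(2.117×10^7) ≈ 4600.9.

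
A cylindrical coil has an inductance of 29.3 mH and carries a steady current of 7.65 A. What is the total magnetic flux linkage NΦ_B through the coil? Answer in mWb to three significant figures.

NΦ_B ≈ 224 mWb

From L = NΦ_B/I, the flux linkage is NΦ_B = LI.
NΦ_B = (2.930×10^-2 H)(7.65 A) = 0.2241 Wb.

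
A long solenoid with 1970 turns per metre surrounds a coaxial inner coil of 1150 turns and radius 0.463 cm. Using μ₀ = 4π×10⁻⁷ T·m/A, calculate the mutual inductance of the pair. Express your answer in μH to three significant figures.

M ≈ 192 μH

The outer solenoid produces a uniform field B₁ = μ₀n₁I₁ across the inner coil,
so the flux linkage is N₂Φ = N₂B₁A₂ = μ₀n₁N₂A₂·I₁, giving M = μ₀n₁N₂A₂.
A₂ = πr² = π(4.630×10^-3 m)² = 6.7346×10^-5 m².
M = (4π×10⁻⁷)(1970)(1150)(6.7346×10^-5) = 1.917×10^-4 H.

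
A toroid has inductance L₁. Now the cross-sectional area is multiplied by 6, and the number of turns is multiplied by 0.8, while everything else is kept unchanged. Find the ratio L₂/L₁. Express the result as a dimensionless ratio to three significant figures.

L₂/L₁ = 3.84

For a toroid, L ∝ μᵣN²A/R.
L₂/L₁ = (6) × (0.8)^2 = 3.84.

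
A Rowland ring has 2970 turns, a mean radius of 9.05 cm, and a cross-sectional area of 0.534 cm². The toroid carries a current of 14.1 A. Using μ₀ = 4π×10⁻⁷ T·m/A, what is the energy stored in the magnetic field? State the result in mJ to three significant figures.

L = μ₀N²A/(2πR) = (4π×10⁻⁷)(2970)²(5.340×10^-5)/(2π×9.050×10^-2) = 1.041×10^-3 H.
U = ½LI² = ½(1.041×10^-3)(14.1)² = 0.10348 J.

U ≈ 103 mJ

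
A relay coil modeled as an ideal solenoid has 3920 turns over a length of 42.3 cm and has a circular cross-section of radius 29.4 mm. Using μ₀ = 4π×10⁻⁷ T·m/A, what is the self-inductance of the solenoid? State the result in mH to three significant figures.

A = πr² = π(2.940×10^-2 m)² = 2.715×10^-3 m².
For a long solenoid, L = μ₀N²A/ℓ.
L = (4π×10⁻⁷)(3920)²(2.715×10^-3)/(0.423 m) = 0.124 H.

L ≈ 124 mH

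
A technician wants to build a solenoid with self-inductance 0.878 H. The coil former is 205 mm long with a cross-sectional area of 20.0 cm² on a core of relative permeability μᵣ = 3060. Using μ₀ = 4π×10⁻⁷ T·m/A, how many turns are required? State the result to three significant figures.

N ≈ 153 turns

A = 20.0 cm² = 2.000×10^-3 m².
From L = μ₀μᵣN²A/ℓ, N = √(Lℓ / (μ₀μᵣA)).
N = √[(0.878)(0.205) / ((4π×10⁻⁷)(3060)×2.000×10^-3)] = √(2.340×10^4) ≈ 153.0.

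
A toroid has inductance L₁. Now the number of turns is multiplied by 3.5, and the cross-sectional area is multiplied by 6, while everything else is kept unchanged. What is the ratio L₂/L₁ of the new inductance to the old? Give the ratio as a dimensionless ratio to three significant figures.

For a toroid, L ∝ μᵣN²A/R.
L₂/L₁ = (3.5)^2 × (6) = 73.5.

L₂/L₁ = 73.5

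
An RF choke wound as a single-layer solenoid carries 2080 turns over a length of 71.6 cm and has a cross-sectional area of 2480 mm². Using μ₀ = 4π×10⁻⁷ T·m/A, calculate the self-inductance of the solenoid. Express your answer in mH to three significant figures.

L ≈ 18.8 mH

A = 2480 mm² = 2.480×10^-3 m².
For a long solenoid, L = μ₀N²A/ℓ.
L = (4π×10⁻⁷)(2080)²(2.480×10^-3)/(0.716 m) = 1.883×10^-2 H.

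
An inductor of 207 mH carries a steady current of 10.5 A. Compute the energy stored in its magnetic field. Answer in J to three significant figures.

U ≈ 11.4 J

Stored magnetic energy: U = ½LI².
U = ½(0.207 H)(10.5 A)² = 11.41 J.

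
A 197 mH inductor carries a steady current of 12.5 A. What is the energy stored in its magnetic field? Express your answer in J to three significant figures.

U ≈ 15.4 J

Stored magnetic energy: U = ½LI².
U = ½(0.197 H)(12.5 A)² = 15.39 J.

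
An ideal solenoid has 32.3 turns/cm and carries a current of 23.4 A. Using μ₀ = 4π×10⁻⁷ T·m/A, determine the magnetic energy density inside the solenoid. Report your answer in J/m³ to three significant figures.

B = μ₀nI = (4π×10⁻⁷)(3.230×10^3)(23.4) = 9.498×10^-2 T.
u = B²/(2μ₀) = (9.498×10^-2)²/(2×4π×10⁻⁷) = 3.589×10^3 J/m³.

u ≈ 3590 J/m³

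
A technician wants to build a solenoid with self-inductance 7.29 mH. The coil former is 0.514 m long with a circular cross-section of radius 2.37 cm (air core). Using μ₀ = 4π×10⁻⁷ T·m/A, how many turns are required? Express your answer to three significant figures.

N ≈ 1300 turns

A = πr² = π(2.370×10^-2 m)² = 1.7646×10^-3 m².
From L = μ₀N²A/ℓ, N = √(Lℓ / (μ₀A)).
N = √[(7.290×10^-3)(0.514) / ((4π×10⁻⁷)×1.7646×10^-3)] = √(1.690×10^6) ≈ 1299.9.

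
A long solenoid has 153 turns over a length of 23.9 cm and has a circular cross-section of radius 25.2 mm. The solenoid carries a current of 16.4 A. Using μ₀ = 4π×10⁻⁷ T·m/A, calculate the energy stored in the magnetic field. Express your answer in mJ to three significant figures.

A = πr² = π(2.520×10^-2 m)² = 1.995×10^-3 m².
L = μ₀N²A/ℓ = (4π×10⁻⁷)(153)²(1.995×10^-3)/(0.239) = 2.456×10^-4 H.
U = ½LI² = ½(2.456×10^-4)(16.4)² = 3.302×10^-2 J.

U ≈ 33.0 mJ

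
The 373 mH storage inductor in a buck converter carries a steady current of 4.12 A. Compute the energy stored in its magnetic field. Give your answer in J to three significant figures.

U ≈ 3.17 J

Stored magnetic energy: U = ½LI².
U = ½(0.373 H)(4.12 A)² = 3.166 J.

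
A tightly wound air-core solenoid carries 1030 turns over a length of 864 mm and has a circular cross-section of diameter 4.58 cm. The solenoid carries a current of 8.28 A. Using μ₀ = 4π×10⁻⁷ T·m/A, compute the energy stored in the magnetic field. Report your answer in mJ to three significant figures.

U ≈ 87.1 mJ

A = π(d/2)² = π(2.290×10^-2 m)² = 1.647×10^-3 m².
L = μ₀N²A/ℓ = (4π×10⁻⁷)(1030)²(1.647×10^-3)/(0.864) = 2.542×10^-3 H.
U = ½LI² = ½(2.542×10^-3)(8.28)² = 8.714×10^-2 J.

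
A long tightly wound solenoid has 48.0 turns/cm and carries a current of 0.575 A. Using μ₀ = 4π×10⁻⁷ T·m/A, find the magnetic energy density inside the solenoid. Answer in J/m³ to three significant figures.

u ≈ 4.79 J/m³

B = μ₀nI = (4π×10⁻⁷)(4.800×10^3)(0.575) = 3.468×10^-3 T.
u = B²/(2μ₀) = (3.468×10^-3)²/(2×4π×10⁻⁷) = 4.786 J/m³.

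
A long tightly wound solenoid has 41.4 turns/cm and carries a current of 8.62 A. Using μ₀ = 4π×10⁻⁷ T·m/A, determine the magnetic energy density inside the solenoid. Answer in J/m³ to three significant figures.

u ≈ 800 J/m³

B = μ₀nI = (4π×10⁻⁷)(4.140×10^3)(8.62) = 4.4845×10^-2 T.
u = B²/(2μ₀) = (4.4845×10^-2)²/(2×4π×10⁻⁷) = 800.2 J/m³.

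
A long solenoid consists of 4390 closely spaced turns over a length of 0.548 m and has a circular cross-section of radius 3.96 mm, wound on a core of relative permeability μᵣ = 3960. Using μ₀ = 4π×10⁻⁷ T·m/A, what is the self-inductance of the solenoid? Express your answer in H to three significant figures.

A = πr² = π(3.960×10^-3 m)² = 4.927×10^-5 m².
For a long solenoid, L = μ₀μᵣN²A/ℓ.
L = (4π×10⁻⁷)(3960)(4390)²(4.927×10^-5)/(0.548 m) = 8.622 H.

L ≈ 8.62 H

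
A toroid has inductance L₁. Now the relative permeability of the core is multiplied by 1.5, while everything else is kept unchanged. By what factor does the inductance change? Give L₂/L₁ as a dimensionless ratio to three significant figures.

L₂/L₁ = 1.50

For a toroid, L ∝ μᵣN²A/R.
L₂/L₁ = (1.5) = 1.50.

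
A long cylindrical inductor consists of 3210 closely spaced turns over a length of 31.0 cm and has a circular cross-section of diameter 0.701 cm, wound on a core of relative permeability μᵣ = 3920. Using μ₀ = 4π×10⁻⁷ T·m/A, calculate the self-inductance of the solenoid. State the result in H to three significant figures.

L ≈ 6.32 H

A = π(d/2)² = π(3.505×10^-3 m)² = 3.859×10^-5 m².
For a long solenoid, L = μ₀μᵣN²A/ℓ.
L = (4π×10⁻⁷)(3920)(3210)²(3.859×10^-5)/(0.31 m) = 6.319 H.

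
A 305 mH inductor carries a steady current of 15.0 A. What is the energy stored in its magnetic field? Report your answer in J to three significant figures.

U ≈ 34.3 J

Stored magnetic energy: U = ½LI².
U = ½(0.305 H)(15.0 A)² = 34.31 J.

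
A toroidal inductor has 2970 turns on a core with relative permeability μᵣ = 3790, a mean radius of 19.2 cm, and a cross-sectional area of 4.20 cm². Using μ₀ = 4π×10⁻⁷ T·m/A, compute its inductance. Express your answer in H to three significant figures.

L ≈ 14.6 H

For a thin toroid, L = μ₀μᵣN²A/(2πR).
L = (4π×10⁻⁷)(3790)(2970)²(4.200×10^-4) / (2π×0.192 m) = 14.63 H.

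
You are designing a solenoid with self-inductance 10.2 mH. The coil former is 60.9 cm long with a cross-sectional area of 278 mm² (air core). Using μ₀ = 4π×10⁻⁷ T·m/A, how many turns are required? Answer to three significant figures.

N ≈ 4220 turns

A = 278 mm² = 2.780×10^-4 m².
From L = μ₀N²A/ℓ, N = √(Lℓ / (μ₀A)).
N = √[(1.020×10^-2)(0.609) / ((4π×10⁻⁷)×2.780×10^-4)] = √(1.778×10^7) ≈ 4216.8.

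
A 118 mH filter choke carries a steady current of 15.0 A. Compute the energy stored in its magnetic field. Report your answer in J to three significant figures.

U ≈ 13.3 J

Stored magnetic energy: U = ½LI².
U = ½(0.118 H)(15.0 A)² = 13.27 J.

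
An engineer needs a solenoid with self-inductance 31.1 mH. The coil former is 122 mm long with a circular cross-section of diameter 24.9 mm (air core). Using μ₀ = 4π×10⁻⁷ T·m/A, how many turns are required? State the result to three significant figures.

N ≈ 2490 turns

A = π(d/2)² = π(1.245×10^-2 m)² = 4.870×10^-4 m².
From L = μ₀N²A/ℓ, N = √(Lℓ / (μ₀A)).
N = √[(3.110×10^-2)(0.122) / ((4π×10⁻⁷)×4.870×10^-4)] = √(6.200×10^6) ≈ 2490.1.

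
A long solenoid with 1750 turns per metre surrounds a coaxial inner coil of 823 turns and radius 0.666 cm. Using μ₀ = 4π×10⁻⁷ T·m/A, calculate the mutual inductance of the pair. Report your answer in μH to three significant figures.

M ≈ 252 μH

The outer solenoid produces a uniform field B₁ = μ₀n₁I₁ across the inner coil,
so the flux linkage is N₂Φ = N₂B₁A₂ = μ₀n₁N₂A₂·I₁, giving M = μ₀n₁N₂A₂.
A₂ = πr² = π(6.660×10^-3 m)² = 1.393×10^-4 m².
M = (4π×10⁻⁷)(1750)(823)(1.393×10^-4) = 2.522×10^-4 H.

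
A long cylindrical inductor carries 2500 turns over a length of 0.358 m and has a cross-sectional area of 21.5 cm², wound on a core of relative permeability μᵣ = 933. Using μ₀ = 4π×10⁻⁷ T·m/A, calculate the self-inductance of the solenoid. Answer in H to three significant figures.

L ≈ 44.0 H

A = 21.5 cm² = 2.150×10^-3 m².
For a long solenoid, L = μ₀μᵣN²A/ℓ.
L = (4π×10⁻⁷)(933)(2500)²(2.150×10^-3)/(0.358 m) = 44.01 H.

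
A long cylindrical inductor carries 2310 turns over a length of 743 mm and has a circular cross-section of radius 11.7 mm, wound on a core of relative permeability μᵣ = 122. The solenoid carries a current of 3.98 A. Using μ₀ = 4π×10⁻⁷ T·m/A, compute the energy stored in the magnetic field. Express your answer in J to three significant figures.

A = πr² = π(1.170×10^-2 m)² = 4.301×10^-4 m².
L = μ₀μᵣN²A/ℓ = (4π×10⁻⁷)(122)(2310)²(4.301×10^-4)/(0.743) = 0.4735 H.
U = ½LI² = ½(0.4735)(3.98)² = 3.75 J.

U ≈ 3.75 J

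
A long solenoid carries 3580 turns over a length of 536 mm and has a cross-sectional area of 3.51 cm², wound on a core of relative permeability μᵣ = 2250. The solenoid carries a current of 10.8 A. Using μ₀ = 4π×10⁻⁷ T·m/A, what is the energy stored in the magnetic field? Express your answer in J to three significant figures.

U ≈ 1380 J

A = 3.51 cm² = 3.510×10^-4 m².
L = μ₀μᵣN²A/ℓ = (4π×10⁻⁷)(2250)(3580)²(3.510×10^-4)/(0.536) = 23.73 H.
U = ½LI² = ½(23.73)(10.8)² = 1.384×10^3 J.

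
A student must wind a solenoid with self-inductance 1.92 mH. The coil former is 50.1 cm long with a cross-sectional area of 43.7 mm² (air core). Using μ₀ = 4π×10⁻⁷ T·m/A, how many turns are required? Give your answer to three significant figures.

A = 43.7 mm² = 4.370×10^-5 m².
From L = μ₀N²A/ℓ, N = √(Lℓ / (μ₀A)).
N = √[(1.920×10^-3)(0.501) / ((4π×10⁻⁷)×4.370×10^-5)] = √(1.752×10^7) ≈ 4185.3.

N ≈ 4190 turns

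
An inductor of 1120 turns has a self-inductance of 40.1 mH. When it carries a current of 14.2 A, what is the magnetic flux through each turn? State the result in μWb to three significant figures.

From L = NΦ_B/I, the flux per turn is Φ_B = LI/N.
Φ_B = (4.010×10^-2 H)(14.2 A)/1120 = 5.084×10^-4 Wb.

Φ_B ≈ 508 μWb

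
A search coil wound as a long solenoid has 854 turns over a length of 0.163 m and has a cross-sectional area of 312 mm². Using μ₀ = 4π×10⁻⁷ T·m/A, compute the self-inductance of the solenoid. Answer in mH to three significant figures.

A = 312 mm² = 3.120×10^-4 m².
For a long solenoid, L = μ₀N²A/ℓ.
L = (4π×10⁻⁷)(854)²(3.120×10^-4)/(0.163 m) = 1.754×10^-3 H.

L ≈ 1.75 mH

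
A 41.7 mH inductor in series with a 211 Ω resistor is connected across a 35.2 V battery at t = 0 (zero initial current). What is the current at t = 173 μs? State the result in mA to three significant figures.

τ = L/R = 4.170×10^-2/211 = 1.976×10^-4 s; final current I_∞ = ε/R = 35.2/211 = 0.1668 A.
I(t) = I_∞(1 − e^(−t/τ)) with t/τ = 0.875.
I = (0.1668)(1 − e^(−0.875)) = 9.731×10^-2 A.

I ≈ 97.3 mA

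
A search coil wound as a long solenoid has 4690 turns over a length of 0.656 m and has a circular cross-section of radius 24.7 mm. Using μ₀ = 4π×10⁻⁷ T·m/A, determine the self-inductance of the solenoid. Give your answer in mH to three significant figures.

L ≈ 80.8 mH

A = πr² = π(2.470×10^-2 m)² = 1.917×10^-3 m².
For a long solenoid, L = μ₀N²A/ℓ.
L = (4π×10⁻⁷)(4690)²(1.917×10^-3)/(0.656 m) = 8.076×10^-2 H.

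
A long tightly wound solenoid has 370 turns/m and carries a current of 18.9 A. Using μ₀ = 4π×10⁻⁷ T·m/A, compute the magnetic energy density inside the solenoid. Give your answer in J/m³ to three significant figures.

B = μ₀nI = (4π×10⁻⁷)(370)(18.9) = 8.788×10^-3 T.
u = B²/(2μ₀) = (8.788×10^-3)²/(2×4π×10⁻⁷) = 30.73 J/m³.

u ≈ 30.7 J/m³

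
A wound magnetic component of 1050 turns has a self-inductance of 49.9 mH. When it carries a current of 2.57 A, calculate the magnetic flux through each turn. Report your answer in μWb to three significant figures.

From L = NΦ_B/I, the flux per turn is Φ_B = LI/N.
Φ_B = (4.990×10^-2 H)(2.57 A)/1050 = 1.221×10^-4 Wb.

Φ_B ≈ 122 μWb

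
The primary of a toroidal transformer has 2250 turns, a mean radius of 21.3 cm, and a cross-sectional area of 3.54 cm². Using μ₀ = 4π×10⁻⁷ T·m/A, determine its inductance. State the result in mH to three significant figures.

For a thin toroid, L = μ₀N²A/(2πR).
L = (4π×10⁻⁷)(2250)²(3.540×10^-4) / (2π×0.213 m) = 1.683×10^-3 H.

L ≈ 1.68 mH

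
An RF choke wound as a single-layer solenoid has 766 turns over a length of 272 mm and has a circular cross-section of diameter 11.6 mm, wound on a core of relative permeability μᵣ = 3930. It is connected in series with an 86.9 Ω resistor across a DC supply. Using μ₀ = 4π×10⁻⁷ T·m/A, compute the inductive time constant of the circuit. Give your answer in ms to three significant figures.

τ ≈ 13.0 ms

A = π(d/2)² = π(5.800×10^-3 m)² = 1.057×10^-4 m².
L = μ₀μᵣN²A/ℓ = (4π×10⁻⁷)(3930)(766)²(1.057×10^-4)/(0.272) = 1.126 H.
τ = L/R = (1.126)/(86.9) = 1.296×10^-2 s.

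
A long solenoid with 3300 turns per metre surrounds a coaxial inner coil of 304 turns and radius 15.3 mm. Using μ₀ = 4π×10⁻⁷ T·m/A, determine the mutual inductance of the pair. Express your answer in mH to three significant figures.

M ≈ 0.927 mH

The outer solenoid produces a uniform field B₁ = μ₀n₁I₁ across the inner coil,
so the flux linkage is N₂Φ = N₂B₁A₂ = μ₀n₁N₂A₂·I₁, giving M = μ₀n₁N₂A₂.
A₂ = πr² = π(1.530×10^-2 m)² = 7.354×10^-4 m².
M = (4π×10⁻⁷)(3300)(304)(7.354×10^-4) = 9.271×10^-4 H.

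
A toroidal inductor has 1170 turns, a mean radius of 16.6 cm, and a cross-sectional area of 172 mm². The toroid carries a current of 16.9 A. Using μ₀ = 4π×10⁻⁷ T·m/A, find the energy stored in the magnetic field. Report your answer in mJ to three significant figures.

L = μ₀N²A/(2πR) = (4π×10⁻⁷)(1170)²(1.720×10^-4)/(2π×0.166) = 2.837×10^-4 H.
U = ½LI² = ½(2.837×10^-4)(16.9)² = 4.051×10^-2 J.

U ≈ 40.5 mJ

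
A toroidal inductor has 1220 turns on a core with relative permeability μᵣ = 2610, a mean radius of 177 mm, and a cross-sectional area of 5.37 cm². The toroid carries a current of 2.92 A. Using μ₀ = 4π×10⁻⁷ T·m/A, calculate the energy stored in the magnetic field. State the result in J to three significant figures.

L = μ₀μᵣN²A/(2πR) = (4π×10⁻⁷)(2610)(1220)²(5.370×10^-4)/(2π×0.177) = 2.357 H.
U = ½LI² = ½(2.357)(2.92)² = 10.049 J.

U ≈ 10.0 J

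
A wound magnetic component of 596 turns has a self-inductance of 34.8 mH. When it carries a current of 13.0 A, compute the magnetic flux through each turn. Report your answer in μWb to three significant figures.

Φ_B ≈ 759 μWb

From L = NΦ_B/I, the flux per turn is Φ_B = LI/N.
Φ_B = (3.480×10^-2 H)(13.0 A)/596 = 7.591×10^-4 Wb.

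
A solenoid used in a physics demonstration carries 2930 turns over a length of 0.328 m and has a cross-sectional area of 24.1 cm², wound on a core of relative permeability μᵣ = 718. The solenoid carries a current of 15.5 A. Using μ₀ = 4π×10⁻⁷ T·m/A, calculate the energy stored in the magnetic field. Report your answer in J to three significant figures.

U ≈ 6840 J

A = 24.1 cm² = 2.410×10^-3 m².
L = μ₀μᵣN²A/ℓ = (4π×10⁻⁷)(718)(2930)²(2.410×10^-3)/(0.328) = 56.91 H.
U = ½LI² = ½(56.91)(15.5)² = 6.837×10^3 J.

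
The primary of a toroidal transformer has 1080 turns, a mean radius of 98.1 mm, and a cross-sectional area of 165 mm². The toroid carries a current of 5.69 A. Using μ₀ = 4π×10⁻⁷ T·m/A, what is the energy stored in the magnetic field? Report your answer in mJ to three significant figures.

U ≈ 6.35 mJ

L = μ₀N²A/(2πR) = (4π×10⁻⁷)(1080)²(1.650×10^-4)/(2π×9.810×10^-2) = 3.924×10^-4 H.
U = ½LI² = ½(3.924×10^-4)(5.69)² = 6.352×10^-3 J.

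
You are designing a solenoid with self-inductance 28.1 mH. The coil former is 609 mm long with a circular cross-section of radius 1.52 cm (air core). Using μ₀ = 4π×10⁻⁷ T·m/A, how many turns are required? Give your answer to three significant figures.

N ≈ 4330 turns

A = πr² = π(1.520×10^-2 m)² = 7.258×10^-4 m².
From L = μ₀N²A/ℓ, N = √(Lℓ / (μ₀A)).
N = √[(2.810×10^-2)(0.609) / ((4π×10⁻⁷)×7.258×10^-4)] = √(1.876×10^7) ≈ 4331.5.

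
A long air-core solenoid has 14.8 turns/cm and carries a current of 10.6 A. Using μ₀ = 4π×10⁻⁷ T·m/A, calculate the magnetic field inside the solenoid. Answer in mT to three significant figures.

Inside a long solenoid, B = μ₀nI.
B = (4π×10⁻⁷)(1.480×10^3 m⁻¹)(10.6 A) = 1.971×10^-2 T.

B ≈ 19.7 mT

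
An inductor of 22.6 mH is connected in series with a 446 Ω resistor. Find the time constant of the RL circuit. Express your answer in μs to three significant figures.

τ = L/R = (2.260×10^-2 H)/(446 Ω) = 5.067×10^-5 s.

τ ≈ 50.7 μs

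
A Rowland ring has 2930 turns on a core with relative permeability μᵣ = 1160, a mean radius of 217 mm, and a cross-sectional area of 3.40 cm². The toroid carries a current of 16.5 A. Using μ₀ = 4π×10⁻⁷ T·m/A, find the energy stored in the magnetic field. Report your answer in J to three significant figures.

U ≈ 425 J

L = μ₀μᵣN²A/(2πR) = (4π×10⁻⁷)(1160)(2930)²(3.400×10^-4)/(2π×0.217) = 3.121 H.
U = ½LI² = ½(3.121)(16.5)² = 424.8 J.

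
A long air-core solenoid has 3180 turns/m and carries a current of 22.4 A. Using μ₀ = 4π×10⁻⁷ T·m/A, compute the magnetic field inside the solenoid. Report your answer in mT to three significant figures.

Inside a long solenoid, B = μ₀nI.
B = (4π×10⁻⁷)(3.180×10^3 m⁻¹)(22.4 A) = 8.951×10^-2 T.

B ≈ 89.5 mT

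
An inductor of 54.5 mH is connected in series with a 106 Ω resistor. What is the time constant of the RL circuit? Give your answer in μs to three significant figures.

τ = L/R = (5.450×10^-2 H)/(106 Ω) = 5.142×10^-4 s.

τ ≈ 514 μs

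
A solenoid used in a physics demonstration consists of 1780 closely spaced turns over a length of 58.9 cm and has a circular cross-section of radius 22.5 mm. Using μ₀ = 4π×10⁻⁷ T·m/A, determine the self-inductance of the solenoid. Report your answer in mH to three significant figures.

A = πr² = π(2.250×10^-2 m)² = 1.590×10^-3 m².
For a long solenoid, L = μ₀N²A/ℓ.
L = (4π×10⁻⁷)(1780)²(1.590×10^-3)/(0.589 m) = 1.075×10^-2 H.

L ≈ 10.8 mH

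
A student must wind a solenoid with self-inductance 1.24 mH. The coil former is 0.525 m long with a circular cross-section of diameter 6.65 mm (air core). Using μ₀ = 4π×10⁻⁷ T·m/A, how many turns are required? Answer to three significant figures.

N ≈ 3860 turns

A = π(d/2)² = π(3.325×10^-3 m)² = 3.473×10^-5 m².
From L = μ₀N²A/ℓ, N = √(Lℓ / (μ₀A)).
N = √[(1.240×10^-3)(0.525) / ((4π×10⁻⁷)×3.473×10^-5)] = √(1.492×10^7) ≈ 3862.1.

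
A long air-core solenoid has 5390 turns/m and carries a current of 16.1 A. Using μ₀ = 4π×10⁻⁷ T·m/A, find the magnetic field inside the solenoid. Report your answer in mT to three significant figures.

B ≈ 109 mT

Inside a long solenoid, B = μ₀nI.
B = (4π×10⁻⁷)(5.390×10^3 m⁻¹)(16.1 A) = 0.109 T.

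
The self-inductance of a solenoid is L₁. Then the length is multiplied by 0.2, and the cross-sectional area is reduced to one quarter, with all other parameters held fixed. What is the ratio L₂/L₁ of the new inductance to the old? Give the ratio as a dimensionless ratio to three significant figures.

L₂/L₁ = 1.25

For a solenoid, L ∝ μᵣN²A/ℓ.
L₂/L₁ = (0.2)^-1 × (0.25) = 1.25.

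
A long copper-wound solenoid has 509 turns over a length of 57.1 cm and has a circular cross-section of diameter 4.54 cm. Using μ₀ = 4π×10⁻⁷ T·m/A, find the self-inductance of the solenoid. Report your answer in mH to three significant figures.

A = π(d/2)² = π(2.270×10^-2 m)² = 1.619×10^-3 m².
For a long solenoid, L = μ₀N²A/ℓ.
L = (4π×10⁻⁷)(509)²(1.619×10^-3)/(0.571 m) = 9.230×10^-4 H.

L ≈ 0.923 mH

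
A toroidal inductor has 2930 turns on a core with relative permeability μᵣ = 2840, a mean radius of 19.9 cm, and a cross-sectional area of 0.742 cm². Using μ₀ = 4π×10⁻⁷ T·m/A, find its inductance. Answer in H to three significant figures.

For a thin toroid, L = μ₀μᵣN²A/(2πR).
L = (4π×10⁻⁷)(2840)(2930)²(7.420×10^-5) / (2π×0.199 m) = 1.818 H.

L ≈ 1.82 H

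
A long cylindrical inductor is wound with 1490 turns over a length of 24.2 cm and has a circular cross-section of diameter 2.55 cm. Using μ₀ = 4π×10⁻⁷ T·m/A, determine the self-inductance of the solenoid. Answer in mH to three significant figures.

A = π(d/2)² = π(1.275×10^-2 m)² = 5.107×10^-4 m².
For a long solenoid, L = μ₀N²A/ℓ.
L = (4π×10⁻⁷)(1490)²(5.107×10^-4)/(0.242 m) = 5.888×10^-3 H.

L ≈ 5.89 mH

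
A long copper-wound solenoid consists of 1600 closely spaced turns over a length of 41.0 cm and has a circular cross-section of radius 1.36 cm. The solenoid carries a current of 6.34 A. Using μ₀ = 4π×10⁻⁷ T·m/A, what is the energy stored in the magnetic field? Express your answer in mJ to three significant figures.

U ≈ 91.6 mJ

A = πr² = π(1.360×10^-2 m)² = 5.811×10^-4 m².
L = μ₀N²A/ℓ = (4π×10⁻⁷)(1600)²(5.811×10^-4)/(0.41) = 4.559×10^-3 H.
U = ½LI² = ½(4.559×10^-3)(6.34)² = 9.163×10^-2 J.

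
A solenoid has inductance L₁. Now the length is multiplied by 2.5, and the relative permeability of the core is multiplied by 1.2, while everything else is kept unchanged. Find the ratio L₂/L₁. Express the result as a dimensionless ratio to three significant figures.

For a solenoid, L ∝ μᵣN²A/ℓ.
L₂/L₁ = (2.5)^-1 × (1.2) = 0.480.

L₂/L₁ = 0.480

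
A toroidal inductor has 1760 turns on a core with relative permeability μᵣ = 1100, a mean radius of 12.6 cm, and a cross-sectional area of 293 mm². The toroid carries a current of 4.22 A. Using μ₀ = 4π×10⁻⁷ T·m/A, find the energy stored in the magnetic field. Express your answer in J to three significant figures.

L = μ₀μᵣN²A/(2πR) = (4π×10⁻⁷)(1100)(1760)²(2.930×10^-4)/(2π×0.126) = 1.5847 H.
U = ½LI² = ½(1.5847)(4.22)² = 14.11 J.

U ≈ 14.1 J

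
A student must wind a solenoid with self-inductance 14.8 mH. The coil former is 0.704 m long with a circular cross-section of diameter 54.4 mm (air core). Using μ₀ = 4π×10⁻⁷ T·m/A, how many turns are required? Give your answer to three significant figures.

A = π(d/2)² = π(2.720×10^-2 m)² = 2.324×10^-3 m².
From L = μ₀N²A/ℓ, N = √(Lℓ / (μ₀A)).
N = √[(1.480×10^-2)(0.704) / ((4π×10⁻⁷)×2.324×10^-3)] = √(3.567×10^6) ≈ 1888.7.

N ≈ 1890 turns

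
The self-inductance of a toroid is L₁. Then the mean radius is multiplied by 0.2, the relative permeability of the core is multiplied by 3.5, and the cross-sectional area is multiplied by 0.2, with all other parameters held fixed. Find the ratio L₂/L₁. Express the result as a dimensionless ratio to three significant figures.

For a toroid, L ∝ μᵣN²A/R.
L₂/L₁ = (0.2)^-1 × (3.5) × (0.2) = 3.50.

L₂/L₁ = 3.50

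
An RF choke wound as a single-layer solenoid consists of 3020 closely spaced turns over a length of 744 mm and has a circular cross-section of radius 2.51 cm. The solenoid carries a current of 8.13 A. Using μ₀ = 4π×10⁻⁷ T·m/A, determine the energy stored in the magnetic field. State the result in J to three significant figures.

A = πr² = π(2.510×10^-2 m)² = 1.979×10^-3 m².
L = μ₀N²A/ℓ = (4π×10⁻⁷)(3020)²(1.979×10^-3)/(0.744) = 3.049×10^-2 H.
U = ½LI² = ½(3.049×10^-2)(8.13)² = 1.008 J.

U ≈ 1.01 J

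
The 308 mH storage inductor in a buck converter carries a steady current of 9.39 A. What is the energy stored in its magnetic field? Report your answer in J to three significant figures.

U ≈ 13.6 J

Stored magnetic energy: U = ½LI².
U = ½(0.308 H)(9.39 A)² = 13.58 J.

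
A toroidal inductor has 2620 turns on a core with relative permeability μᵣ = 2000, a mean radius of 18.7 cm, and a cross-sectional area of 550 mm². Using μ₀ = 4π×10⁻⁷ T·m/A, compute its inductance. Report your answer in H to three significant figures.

For a thin toroid, L = μ₀μᵣN²A/(2πR).
L = (4π×10⁻⁷)(2000)(2620)²(5.500×10^-4) / (2π×0.187 m) = 8.076 H.

L ≈ 8.08 H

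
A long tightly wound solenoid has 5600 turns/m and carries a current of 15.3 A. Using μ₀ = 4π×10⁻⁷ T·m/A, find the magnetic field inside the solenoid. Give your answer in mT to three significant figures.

B ≈ 108 mT

Inside a long solenoid, B = μ₀nI.
B = (4π×10⁻⁷)(5.600×10^3 m⁻¹)(15.3 A) = 0.1077 T.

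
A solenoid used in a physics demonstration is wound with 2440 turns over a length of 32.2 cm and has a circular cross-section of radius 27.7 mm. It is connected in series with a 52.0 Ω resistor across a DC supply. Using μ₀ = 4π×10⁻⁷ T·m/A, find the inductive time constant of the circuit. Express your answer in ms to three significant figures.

τ ≈ 1.08 ms

A = πr² = π(2.770×10^-2 m)² = 2.411×10^-3 m².
L = μ₀N²A/ℓ = (4π×10⁻⁷)(2440)²(2.411×10^-3)/(0.322) = 5.601×10^-2 H.
τ = L/R = (5.601×10^-2)/(52.0) = 1.077×10^-3 s.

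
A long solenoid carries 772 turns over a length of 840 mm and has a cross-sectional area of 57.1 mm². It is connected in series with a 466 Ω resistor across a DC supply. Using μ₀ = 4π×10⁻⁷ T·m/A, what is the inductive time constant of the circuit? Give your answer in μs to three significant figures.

A = 57.1 mm² = 5.710×10^-5 m².
L = μ₀N²A/ℓ = (4π×10⁻⁷)(772)²(5.710×10^-5)/(0.84) = 5.091×10^-5 H.
τ = L/R = (5.091×10^-5)/(466) = 1.092×10^-7 s.

τ ≈ 0.109 μs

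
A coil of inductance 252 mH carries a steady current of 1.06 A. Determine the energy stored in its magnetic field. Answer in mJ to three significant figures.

U ≈ 142 mJ

Stored magnetic energy: U = ½LI².
U = ½(0.252 H)(1.06 A)² = 0.1416 J.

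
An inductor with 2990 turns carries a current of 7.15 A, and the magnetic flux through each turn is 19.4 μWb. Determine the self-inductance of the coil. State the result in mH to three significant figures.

Self-inductance is defined by L = NΦ_B/I (flux linkage over current).
L = (2990)(1.940×10^-5 Wb)/(7.15 A) = 8.113×10^-3 H.

L ≈ 8.11 mH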